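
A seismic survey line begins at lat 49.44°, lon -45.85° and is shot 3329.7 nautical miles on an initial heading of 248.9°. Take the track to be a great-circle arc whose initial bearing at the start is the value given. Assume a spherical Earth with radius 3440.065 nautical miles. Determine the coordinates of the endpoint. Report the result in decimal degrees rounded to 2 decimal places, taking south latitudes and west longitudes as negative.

The arc subtends δ = 3329.7/3440.065 = 0.967918 rad at the centre.
Start latitude φ₁ = 0.862891 rad; initial bearing θ = 4.344125 rad.
sin φ₂ = sin φ₁ cos δ + cos φ₁ sin δ cos θ = (0.759725)(0.567016) + (0.650244)(0.823707)(-0.359997) = 0.237958
φ₂ = asin(0.237958) = 0.240263 rad = 13.77°.
For the longitude increment, Δλ = atan2( sin θ sin δ cos φ₁, cos δ − sin φ₁ sin φ₂ ) = atan2(-0.499700, 0.386233) = -52.30°.
Hence λ₂ = -45.85° + -52.30° = -98.15°.

latitude 13.77°, longitude -98.15°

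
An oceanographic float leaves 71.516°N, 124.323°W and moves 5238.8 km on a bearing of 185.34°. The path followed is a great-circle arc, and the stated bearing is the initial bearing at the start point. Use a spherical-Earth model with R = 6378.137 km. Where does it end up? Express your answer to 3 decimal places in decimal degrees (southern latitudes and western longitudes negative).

latitude 24.518°, longitude -128.618°

Central angle δ = d/R = 0.821368 rad.
Start latitude φ₁ = 1.248190 rad; initial bearing θ = 3.234793 rad.
sin φ₂ = sin φ₁ cos δ + cos φ₁ sin δ cos θ = (0.948412)(0.681220) + (0.317040)(0.732079)(-0.995660) = 0.414987
φ₂ = asin(0.414987) = 0.427928 rad = 24.518°.
For the longitude increment, Δλ = atan2( sin θ sin δ cos φ₁, cos δ − sin φ₁ sin φ₂ ) = atan2(-0.021600, 0.287642) = -4.295°.
λ₂ = λ₁ + Δλ = -128.618°.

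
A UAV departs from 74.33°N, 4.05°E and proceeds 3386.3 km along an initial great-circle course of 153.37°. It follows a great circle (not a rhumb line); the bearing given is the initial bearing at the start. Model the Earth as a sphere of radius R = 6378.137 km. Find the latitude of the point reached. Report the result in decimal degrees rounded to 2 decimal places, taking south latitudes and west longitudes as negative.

latitude 45.08°

δ = 3386.3/6378.137 = 0.530923 rad (30.4197°).
Converting: φ₁ = 1.297303 rad, θ = 2.676811 rad.
Destination latitude: φ₂ = arcsin( sin φ₁ cos δ + cos φ₁ sin δ cos θ ) = arcsin(0.708039) = 45.08°.
Δλ = atan2( sin θ sin δ cos φ₁ , cos δ − sin φ₁ sin φ₂ ) = atan2(0.061299, 0.180616) = 0.327188 rad = 18.75°.
Hence λ₂ = 4.05° + 18.75° = 22.80°.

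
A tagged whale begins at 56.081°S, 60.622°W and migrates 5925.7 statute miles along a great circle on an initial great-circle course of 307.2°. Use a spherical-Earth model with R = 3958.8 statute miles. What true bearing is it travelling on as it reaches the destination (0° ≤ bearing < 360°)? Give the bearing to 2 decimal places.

final bearing 332.46°

The arc subtends δ = 5925.7/3958.8 = 1.496842 rad at the centre.
Start latitude φ₁ = -0.978798 rad; initial bearing θ = 5.361651 rad.
sin φ₂ = sin φ₁ cos δ + cos φ₁ sin δ cos θ = (-0.829827)(0.073886) + (0.558020)(0.997267)(0.604599) = 0.275143
φ₂ = asin(0.275143) = 0.278739 rad = 15.971°.
For the longitude increment, Δλ = atan2( sin θ sin δ cos φ₁, cos δ − sin φ₁ sin φ₂ ) = atan2(-0.443265, 0.302208) = -55.715°.
λ₂ = λ₁ + Δλ = -116.337°.
The forward bearing on arrival equals the back-azimuth from the destination plus 180°.
Back-azimuth from P₂ (15.97°, -116.34°) to P₁ (-56.08°, -60.62°), with Δλ' = λ₁ − λ₂ = 55.71°: atan2( sin Δλ' cos φ₁ , cos φ₂ sin φ₁ − sin φ₂ cos φ₁ cos Δλ' ) = 152.46°.
Final bearing = (152.46° + 180°) mod 360° = 332.46°.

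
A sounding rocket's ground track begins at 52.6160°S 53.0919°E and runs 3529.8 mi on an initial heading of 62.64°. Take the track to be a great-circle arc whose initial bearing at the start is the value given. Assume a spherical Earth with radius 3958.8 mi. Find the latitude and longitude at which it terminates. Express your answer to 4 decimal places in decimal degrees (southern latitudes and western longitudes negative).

latitude -16.3792°, longitude 99.1704°

The arc subtends δ = 3529.8/3958.8 = 0.891634 rad at the centre.
Converting: φ₁ = -0.918322 rad, θ = 1.093274 rad.
Applying the spherical law of cosines for sides, sin φ₂ = sin φ₁ cos δ + cos φ₁ sin δ cos θ = -0.281994, so φ₂ = -16.3792°.
Δλ = atan2( sin θ sin δ cos φ₁ , cos δ − sin φ₁ sin φ₂ ) = atan2(0.419579, 0.404074) = 0.804221 rad = 46.0785°.
λ₂ = 53.0919° + 46.0785° = 99.1704°.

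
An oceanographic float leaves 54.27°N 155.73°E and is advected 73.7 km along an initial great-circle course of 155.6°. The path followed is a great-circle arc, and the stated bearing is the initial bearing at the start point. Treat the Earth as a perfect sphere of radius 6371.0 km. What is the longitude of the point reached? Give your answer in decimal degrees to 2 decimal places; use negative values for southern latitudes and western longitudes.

δ = 73.7/6371 = 0.011568 rad (0.6628°).
Converting: φ₁ = 0.947190 rad, θ = 2.715732 rad.
Applying the spherical law of cosines for sides, sin φ₂ = sin φ₁ cos δ + cos φ₁ sin δ cos θ = 0.805572, so φ₂ = 53.67°.
Then Δλ = atan2(0.002791, 0.345988) = 0.008065 rad, from sin θ sin δ cos φ₁ over cos δ − sin φ₁ sin φ₂.
Hence λ₂ = 155.73° + 0.46° = 156.19°.

longitude 156.19°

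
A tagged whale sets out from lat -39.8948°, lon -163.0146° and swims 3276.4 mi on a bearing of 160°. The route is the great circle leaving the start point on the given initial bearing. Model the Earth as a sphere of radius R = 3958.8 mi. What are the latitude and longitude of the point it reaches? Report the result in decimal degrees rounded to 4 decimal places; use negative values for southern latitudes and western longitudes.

latitude -74.7598°, longitude -89.6697°

The arc subtends δ = 3276.4/3958.8 = 0.827625 rad at the centre.
With φ₁ = -39.8948° = -0.696296 rad and θ = 160° = 2.792527 rad:
Applying the spherical law of cosines for sides, sin φ₂ = sin φ₁ cos δ + cos φ₁ sin δ cos θ = -0.964832, so φ₂ = -74.7598°.
For the longitude increment, Δλ = atan2( sin θ sin δ cos φ₁, cos δ − sin φ₁ sin φ₂ ) = atan2(0.193216, 0.057803) = 73.3449°.
λ₂ = λ₁ + Δλ = -89.6697°.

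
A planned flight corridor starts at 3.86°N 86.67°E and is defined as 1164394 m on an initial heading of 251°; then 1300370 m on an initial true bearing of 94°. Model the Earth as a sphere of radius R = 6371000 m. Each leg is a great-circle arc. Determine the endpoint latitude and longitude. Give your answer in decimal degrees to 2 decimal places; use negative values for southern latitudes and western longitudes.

Apply the spherical direct solution leg by leg, carrying full precision between legs.
Leg 1: from (3.86°, 86.67°), δ = 1164394/6371000 = 0.182765 rad, θ = 251° → φ = 0.41°, λ = 76.77°.
Leg 2: from (0.41°, 76.77°), δ = 1300370/6371000 = 0.204108 rad, θ = 94° → φ = -0.41°, λ = 88.44°.

latitude -0.41°, longitude 88.44°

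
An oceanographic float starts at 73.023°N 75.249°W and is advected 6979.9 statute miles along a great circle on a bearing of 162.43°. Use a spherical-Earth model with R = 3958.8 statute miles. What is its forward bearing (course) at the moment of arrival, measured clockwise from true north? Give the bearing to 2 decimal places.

final bearing 174.32°

Angular distance δ = d/R = 6979.9 / 3958.8 = 1.763135 rad.
Converting: φ₁ = 1.274492 rad, θ = 2.834938 rad.
Destination latitude: φ₂ = arcsin( sin φ₁ cos δ + cos φ₁ sin δ cos θ ) = arcsin(-0.456058) = -27.133°.
Then Δλ = atan2(0.086517, 0.245029) = 0.339425 rad, from sin θ sin δ cos φ₁ over cos δ − sin φ₁ sin φ₂.
λ₂ = λ₁ + Δλ = -55.801°.
The forward bearing on arrival equals the back-azimuth from the destination plus 180°.
Back-azimuth from P₂ (-27.13°, -55.80°) to P₁ (73.02°, -75.25°), with Δλ' = λ₁ − λ₂ = -19.45°: atan2( sin Δλ' cos φ₁ , cos φ₂ sin φ₁ − sin φ₂ cos φ₁ cos Δλ' ) = 354.32°.
Final bearing = (354.32° + 180°) mod 360° = 174.32°.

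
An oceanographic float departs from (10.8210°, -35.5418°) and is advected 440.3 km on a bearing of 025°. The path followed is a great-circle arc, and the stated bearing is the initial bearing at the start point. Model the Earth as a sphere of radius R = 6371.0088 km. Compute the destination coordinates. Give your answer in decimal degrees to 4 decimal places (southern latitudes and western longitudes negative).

Angular distance δ = d/R = 440.3 / 6371.0088 = 0.069110 rad.
With φ₁ = 10.8210° = 0.188862 rad and θ = 25° = 0.436332 rad:
Applying the spherical law of cosines for sides, sin φ₂ = sin φ₁ cos δ + cos φ₁ sin δ cos θ = 0.248765, so φ₂ = 14.4045°.
Δλ = atan2( sin θ sin δ cos φ₁ , cos δ − sin φ₁ sin φ₂ ) = atan2(0.028665, 0.950909) = 0.030136 rad = 1.7266°.
Hence λ₂ = -35.5418° + 1.7266° = -33.8152°.

latitude 14.4045°, longitude -33.8152°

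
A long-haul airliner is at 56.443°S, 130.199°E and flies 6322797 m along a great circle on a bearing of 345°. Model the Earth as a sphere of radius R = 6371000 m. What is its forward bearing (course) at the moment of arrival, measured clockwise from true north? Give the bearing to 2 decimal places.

δ = 6322797/6371000 = 0.992434 rad (56.8623°).
Start latitude φ₁ = -0.985116 rad; initial bearing θ = 6.021386 rad.
Applying the spherical law of cosines for sides, sin φ₂ = sin φ₁ cos δ + cos φ₁ sin δ cos θ = -0.008454, so φ₂ = -0.484°.
For the longitude increment, Δλ = atan2( sin θ sin δ cos φ₁, cos δ − sin φ₁ sin φ₂ ) = atan2(-0.119798, 0.539608) = -12.517°.
λ₂ = 130.199° + -12.517° = 117.682°.
The forward bearing on arrival equals the back-azimuth from the destination plus 180°.
Back-azimuth from P₂ (-0.48°, 117.68°) to P₁ (-56.44°, 130.20°), with Δλ' = λ₁ − λ₂ = 12.52°: atan2( sin Δλ' cos φ₁ , cos φ₂ sin φ₁ − sin φ₂ cos φ₁ cos Δλ' ) = 171.77°.
Final bearing = (171.77° + 180°) mod 360° = 351.77°.

final bearing 351.77°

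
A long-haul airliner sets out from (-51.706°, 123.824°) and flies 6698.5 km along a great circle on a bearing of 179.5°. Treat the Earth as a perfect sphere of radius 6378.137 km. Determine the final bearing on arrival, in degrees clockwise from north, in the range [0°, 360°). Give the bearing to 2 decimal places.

Angular distance δ = d/R = 6698.5 / 6378.137 = 1.050228 rad.
Start latitude φ₁ = -0.902440 rad; initial bearing θ = 3.132866 rad.
Destination latitude: φ₂ = arcsin( sin φ₁ cos δ + cos φ₁ sin δ cos θ ) = arcsin(-0.927948) = -68.117°.
Then Δλ = atan2(0.004691, -0.230919) = 3.121279 rad, from sin θ sin δ cos φ₁ over cos δ − sin φ₁ sin φ₂.
λ₂ = 123.824° + 178.836° = 302.660°, normalized to (−180°, 180°] → -57.340°.
The forward bearing on arrival equals the back-azimuth from the destination plus 180°.
Back-azimuth from P₂ (-68.12°, -57.34°) to P₁ (-51.71°, 123.82°), with Δλ' = λ₁ − λ₂ = 181.16°: atan2( sin Δλ' cos φ₁ , cos φ₂ sin φ₁ − sin φ₂ cos φ₁ cos Δλ' ) = 180.83°.
Final bearing = (180.83° + 180°) mod 360° = 0.83°.

final bearing 0.83°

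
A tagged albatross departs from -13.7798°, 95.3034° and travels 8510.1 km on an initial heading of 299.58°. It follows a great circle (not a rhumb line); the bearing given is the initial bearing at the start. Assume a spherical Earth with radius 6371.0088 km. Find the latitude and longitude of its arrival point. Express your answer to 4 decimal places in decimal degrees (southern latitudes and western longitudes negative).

δ = 8510.1/6371.0088 = 1.335754 rad (76.5331°).
With φ₁ = -13.7798° = -0.240503 rad and θ = 299.58° = 5.228657 rad:
Destination latitude: φ₂ = arcsin( sin φ₁ cos δ + cos φ₁ sin δ cos θ ) = arcsin(0.410777) = 24.2537°.
For the longitude increment, Δλ = atan2( sin θ sin δ cos φ₁, cos δ − sin φ₁ sin φ₂ ) = atan2(-0.821413, 0.330728) = -68.0687°.
Hence λ₂ = 95.3034° + -68.0687° = 27.2347°.

latitude 24.2537°, longitude 27.2347°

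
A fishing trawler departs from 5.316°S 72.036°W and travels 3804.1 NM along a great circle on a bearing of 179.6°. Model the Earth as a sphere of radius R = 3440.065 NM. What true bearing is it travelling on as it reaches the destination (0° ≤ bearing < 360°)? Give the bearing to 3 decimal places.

final bearing 178.905°

Central angle δ = d/R = 1.105822 rad.
Start latitude φ₁ = -0.092782 rad; initial bearing θ = 3.134611 rad.
sin φ₂ = sin φ₁ cos δ + cos φ₁ sin δ cos θ = (-0.092649)(0.448400) + (0.995699)(0.893833)(-0.999976) = -0.931511
φ₂ = asin(-0.931511) = -1.198544 rad = -68.672°.
Δλ = atan2( sin θ sin δ cos φ₁ , cos δ − sin φ₁ sin φ₂ ) = atan2(0.006213, 0.362097) = 0.017157 rad = 0.983°.
λ₂ = -72.036° + 0.983° = -71.053°.
The forward bearing on arrival equals the back-azimuth from the destination plus 180°.
Back-azimuth from P₂ (-68.672°, -71.053°) to P₁ (-5.316°, -72.036°), with Δλ' = λ₁ − λ₂ = -0.983°: atan2( sin Δλ' cos φ₁ , cos φ₂ sin φ₁ − sin φ₂ cos φ₁ cos Δλ' ) = 358.905°.
Final bearing = (358.905° + 180°) mod 360° = 178.905°.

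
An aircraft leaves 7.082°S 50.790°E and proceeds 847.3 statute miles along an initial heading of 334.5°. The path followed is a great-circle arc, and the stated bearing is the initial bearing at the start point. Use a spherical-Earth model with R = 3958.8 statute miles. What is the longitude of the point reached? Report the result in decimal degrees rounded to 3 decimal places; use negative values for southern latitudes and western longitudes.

longitude 45.531°

Central angle δ = d/R = 0.214030 rad.
Converting: φ₁ = -0.123604 rad, θ = 5.838126 rad.
sin φ₂ = sin φ₁ cos δ + cos φ₁ sin δ cos θ = (-0.123290)(0.977183) + (0.992371)(0.212399)(0.902585) = 0.069769
φ₂ = asin(0.069769) = 0.069826 rad = 4.001°.
Then Δλ = atan2(-0.090743, 0.985785) = -0.091792 rad, from sin θ sin δ cos φ₁ over cos δ − sin φ₁ sin φ₂.
λ₂ = 50.790° + -5.259° = 45.531°.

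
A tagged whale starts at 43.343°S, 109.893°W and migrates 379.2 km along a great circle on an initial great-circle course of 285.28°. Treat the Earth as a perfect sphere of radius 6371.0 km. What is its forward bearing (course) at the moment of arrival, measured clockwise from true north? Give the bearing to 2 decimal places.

Central angle δ = d/R = 0.059520 rad.
Start latitude φ₁ = -0.756478 rad; initial bearing θ = 4.979075 rad.
Applying the spherical law of cosines for sides, sin φ₂ = sin φ₁ cos δ + cos φ₁ sin δ cos θ = -0.673748, so φ₂ = -42.357°.
Then Δλ = atan2(-0.041731, 0.535792) = -0.077730 rad, from sin θ sin δ cos φ₁ over cos δ − sin φ₁ sin φ₂.
Hence λ₂ = -109.893° + -4.454° = -114.347°.
The forward bearing on arrival equals the back-azimuth from the destination plus 180°.
Back-azimuth from P₂ (-42.36°, -114.35°) to P₁ (-43.34°, -109.89°), with Δλ' = λ₁ − λ₂ = 4.45°: atan2( sin Δλ' cos φ₁ , cos φ₂ sin φ₁ − sin φ₂ cos φ₁ cos Δλ' ) = 108.31°.
Final bearing = (108.31° + 180°) mod 360° = 288.31°.

final bearing 288.31°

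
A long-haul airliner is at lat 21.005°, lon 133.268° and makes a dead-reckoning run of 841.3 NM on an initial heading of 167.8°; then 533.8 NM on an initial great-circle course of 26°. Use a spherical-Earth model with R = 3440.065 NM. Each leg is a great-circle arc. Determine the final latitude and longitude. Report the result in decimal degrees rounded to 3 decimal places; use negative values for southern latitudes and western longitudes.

Apply the spherical direct solution leg by leg, carrying full precision between legs.
Leg 1: from (21.005°, 133.268°), δ = 841.3/3440.065 = 0.244559 rad, θ = 167.8° → φ = 7.288°, λ = 136.225°.
Leg 2: from (7.288°, 136.225°), δ = 533.8/3440.065 = 0.155171 rad, θ = 26° → φ = 15.255°, λ = 140.252°.

latitude 15.255°, longitude 140.252°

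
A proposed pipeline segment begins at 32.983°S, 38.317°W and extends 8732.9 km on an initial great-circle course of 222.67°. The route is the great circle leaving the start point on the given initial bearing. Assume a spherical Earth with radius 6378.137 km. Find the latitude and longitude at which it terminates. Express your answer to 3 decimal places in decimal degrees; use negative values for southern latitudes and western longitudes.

latitude -45.503°, longitude -146.973°

Central angle δ = d/R = 1.369193 rad.
With φ₁ = -32.983° = -0.575662 rad and θ = 222.67° = 3.886325 rad:
sin φ₂ = sin φ₁ cos δ + cos φ₁ sin δ cos θ = (-0.544390)(0.200241) + (0.838832)(0.979747)(-0.735270) = -0.713285
φ₂ = asin(-0.713285) = -0.794174 rad = -45.503°.
Then Δλ = atan2(-0.557025, -0.188065) = -1.896404 rad, from sin θ sin δ cos φ₁ over cos δ − sin φ₁ sin φ₂.
λ₂ = -38.317° + -108.656° = -146.973°.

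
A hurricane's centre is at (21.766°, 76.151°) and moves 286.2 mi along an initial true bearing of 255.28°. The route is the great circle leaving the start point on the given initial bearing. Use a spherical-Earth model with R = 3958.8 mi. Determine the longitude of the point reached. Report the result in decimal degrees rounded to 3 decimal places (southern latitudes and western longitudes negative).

Central angle δ = d/R = 0.072295 rad.
Start latitude φ₁ = 0.379888 rad; initial bearing θ = 4.455477 rad.
Destination latitude: φ₂ = arcsin( sin φ₁ cos δ + cos φ₁ sin δ cos θ ) = arcsin(0.352803) = 20.659°.
Then Δλ = atan2(-0.064880, 0.866563) = -0.074731 rad, from sin θ sin δ cos φ₁ over cos δ − sin φ₁ sin φ₂.
λ₂ = λ₁ + Δλ = 71.869°.

longitude 71.869°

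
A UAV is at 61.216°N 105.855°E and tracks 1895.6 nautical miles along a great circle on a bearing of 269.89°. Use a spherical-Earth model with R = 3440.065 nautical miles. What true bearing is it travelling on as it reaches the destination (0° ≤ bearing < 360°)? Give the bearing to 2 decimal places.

The arc subtends δ = 1895.6/3440.065 = 0.551036 rad at the centre.
Start latitude φ₁ = 1.068421 rad; initial bearing θ = 4.710469 rad.
Destination latitude: φ₂ = arcsin( sin φ₁ cos δ + cos φ₁ sin δ cos θ ) = arcsin(0.746229) = 48.265°.
Δλ = atan2( sin θ sin δ cos φ₁ , cos δ − sin φ₁ sin φ₂ ) = atan2(-0.252103, 0.197957) = -0.905131 rad = -51.860°.
Hence λ₂ = 105.855° + -51.860° = 53.995°.
The forward bearing on arrival equals the back-azimuth from the destination plus 180°.
Back-azimuth from P₂ (48.26°, 53.99°) to P₁ (61.22°, 105.86°), with Δλ' = λ₁ − λ₂ = 51.86°: atan2( sin Δλ' cos φ₁ , cos φ₂ sin φ₁ − sin φ₂ cos φ₁ cos Δλ' ) = 46.33°.
Final bearing = (46.33° + 180°) mod 360° = 226.33°.

final bearing 226.33°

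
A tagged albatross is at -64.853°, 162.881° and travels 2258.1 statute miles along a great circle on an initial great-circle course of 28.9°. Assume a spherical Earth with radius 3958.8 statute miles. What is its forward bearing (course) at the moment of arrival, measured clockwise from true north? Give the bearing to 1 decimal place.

final bearing 14.4°

The arc subtends δ = 2258.1/3958.8 = 0.570400 rad at the centre.
Start latitude φ₁ = -1.131898 rad; initial bearing θ = 0.504400 rad.
Destination latitude: φ₂ = arcsin( sin φ₁ cos δ + cos φ₁ sin δ cos θ ) = arcsin(-0.561030) = -34.127°.
Then Δλ = atan2(0.110892, 0.333829) = 0.320714 rad, from sin θ sin δ cos φ₁ over cos δ − sin φ₁ sin φ₂.
λ₂ = 162.881° + 18.376° = 181.257°, normalized to (−180°, 180°] → -178.743°.
The forward bearing on arrival equals the back-azimuth from the destination plus 180°.
Back-azimuth from P₂ (-34.1°, -178.7°) to P₁ (-64.9°, 162.9°), with Δλ' = λ₁ − λ₂ = 341.6°: atan2( sin Δλ' cos φ₁ , cos φ₂ sin φ₁ − sin φ₂ cos φ₁ cos Δλ' ) = 194.4°.
Final bearing = (194.4° + 180°) mod 360° = 14.4°.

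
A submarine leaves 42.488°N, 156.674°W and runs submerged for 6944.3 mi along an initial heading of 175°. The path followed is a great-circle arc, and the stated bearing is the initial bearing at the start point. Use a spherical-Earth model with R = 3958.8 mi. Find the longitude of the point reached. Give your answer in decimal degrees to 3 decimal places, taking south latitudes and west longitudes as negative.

δ = 6944.3/3958.8 = 1.754143 rad (100.5050°).
Converting: φ₁ = 0.741555 rad, θ = 3.054326 rad.
sin φ₂ = sin φ₁ cos δ + cos φ₁ sin δ cos θ = (0.675436)(-0.182321) + (0.737419)(0.983239)(-0.996195) = -0.845446
φ₂ = asin(-0.845446) = -1.007400 rad = -57.720°.
For the longitude increment, Δλ = atan2( sin θ sin δ cos φ₁, cos δ − sin φ₁ sin φ₂ ) = atan2(0.063193, 0.388724) = 9.234°.
λ₂ = -156.674° + 9.234° = -147.440°.

longitude -147.440°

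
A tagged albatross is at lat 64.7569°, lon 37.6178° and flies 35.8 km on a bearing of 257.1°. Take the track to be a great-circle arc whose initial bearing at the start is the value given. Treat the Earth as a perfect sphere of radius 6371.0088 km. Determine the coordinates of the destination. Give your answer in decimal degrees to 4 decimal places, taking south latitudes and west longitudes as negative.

latitude 64.6832°, longitude 36.8839°

δ = 35.8/6371.0088 = 0.005619 rad (0.3220°).
With φ₁ = 64.7569° = 1.130221 rad and θ = 257.1° = 4.487242 rad:
Destination latitude: φ₂ = arcsin( sin φ₁ cos δ + cos φ₁ sin δ cos θ ) = arcsin(0.903957) = 64.6832°.
Δλ = atan2( sin θ sin δ cos φ₁ , cos δ − sin φ₁ sin φ₂ ) = atan2(-0.002336, 0.182349) = -0.012809 rad = -0.7339°.
Hence λ₂ = 37.6178° + -0.7339° = 36.8839°.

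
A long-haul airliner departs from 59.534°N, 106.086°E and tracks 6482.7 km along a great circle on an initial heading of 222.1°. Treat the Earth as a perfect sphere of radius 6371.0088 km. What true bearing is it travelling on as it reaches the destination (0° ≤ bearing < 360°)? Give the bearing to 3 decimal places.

Central angle δ = d/R = 1.017531 rad.
Converting: φ₁ = 1.039064 rad, θ = 3.876376 rad.
sin φ₂ = sin φ₁ cos δ + cos φ₁ sin δ cos θ = (0.861930)(0.525468) + (0.507027)(0.850813)(-0.741976) = 0.132839
φ₂ = asin(0.132839) = 0.133233 rad = 7.634°.
Δλ = atan2( sin θ sin δ cos φ₁ , cos δ − sin φ₁ sin φ₂ ) = atan2(-0.289212, 0.410970) = -0.613226 rad = -35.135°.
λ₂ = 106.086° + -35.135° = 70.951°.
The forward bearing on arrival equals the back-azimuth from the destination plus 180°.
Back-azimuth from P₂ (7.634°, 70.951°) to P₁ (59.534°, 106.086°), with Δλ' = λ₁ − λ₂ = 35.135°: atan2( sin Δλ' cos φ₁ , cos φ₂ sin φ₁ − sin φ₂ cos φ₁ cos Δλ' ) = 20.058°.
Final bearing = (20.058° + 180°) mod 360° = 200.058°.

final bearing 200.058°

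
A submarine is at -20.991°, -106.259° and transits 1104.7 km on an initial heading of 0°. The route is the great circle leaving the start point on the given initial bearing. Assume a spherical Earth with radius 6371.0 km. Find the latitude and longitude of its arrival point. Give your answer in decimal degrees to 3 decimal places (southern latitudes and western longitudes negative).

latitude -11.056°, longitude -106.259°

Angular distance δ = d/R = 1104.7 / 6371 = 0.173395 rad.
Start latitude φ₁ = -0.366362 rad; initial bearing θ = 0.000000 rad.
Destination latitude: φ₂ = arcsin( sin φ₁ cos δ + cos φ₁ sin δ cos θ ) = arcsin(-0.191772) = -11.056°.
Δλ = atan2( sin θ sin δ cos φ₁ , cos δ − sin φ₁ sin φ₂ ) = atan2(0.000000, 0.916308) = 0.000000 rad = 0.000°.
λ₂ = λ₁ + Δλ = -106.259°.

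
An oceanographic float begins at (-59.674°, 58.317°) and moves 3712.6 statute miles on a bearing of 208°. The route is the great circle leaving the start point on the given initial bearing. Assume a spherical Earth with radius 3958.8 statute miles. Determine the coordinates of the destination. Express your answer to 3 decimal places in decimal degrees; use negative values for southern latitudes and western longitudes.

latitude -60.465°, longitude -71.521°

The arc subtends δ = 3712.6/3958.8 = 0.937809 rad at the centre.
Converting: φ₁ = -1.041508 rad, θ = 3.630285 rad.
sin φ₂ = sin φ₁ cos δ + cos φ₁ sin δ cos θ = (-0.863167)(0.591556) + (0.504919)(0.806264)(-0.882948) = -0.870058
φ₂ = asin(-0.870058) = -1.055319 rad = -60.465°.
Then Δλ = atan2(-0.191121, -0.159449) = -2.266094 rad, from sin θ sin δ cos φ₁ over cos δ − sin φ₁ sin φ₂.
λ₂ = 58.317° + -129.838° = -71.521°.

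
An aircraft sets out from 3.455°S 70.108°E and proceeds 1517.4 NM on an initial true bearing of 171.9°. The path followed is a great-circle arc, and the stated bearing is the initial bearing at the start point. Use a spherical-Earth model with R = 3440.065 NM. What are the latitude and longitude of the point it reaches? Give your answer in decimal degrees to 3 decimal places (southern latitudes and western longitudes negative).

δ = 1517.4/3440.065 = 0.441096 rad (25.2730°).
Start latitude φ₁ = -0.060301 rad; initial bearing θ = 3.000221 rad.
sin φ₂ = sin φ₁ cos δ + cos φ₁ sin δ cos θ = (-0.060265)(0.904284) + (0.998182)(0.426931)(-0.990024) = -0.476400
φ₂ = asin(-0.476400) = -0.496556 rad = -28.451°.
Δλ = atan2( sin θ sin δ cos φ₁ , cos δ − sin φ₁ sin φ₂ ) = atan2(0.060046, 0.875574) = 0.068472 rad = 3.923°.
Hence λ₂ = 70.108° + 3.923° = 74.031°.

latitude -28.451°, longitude 74.031°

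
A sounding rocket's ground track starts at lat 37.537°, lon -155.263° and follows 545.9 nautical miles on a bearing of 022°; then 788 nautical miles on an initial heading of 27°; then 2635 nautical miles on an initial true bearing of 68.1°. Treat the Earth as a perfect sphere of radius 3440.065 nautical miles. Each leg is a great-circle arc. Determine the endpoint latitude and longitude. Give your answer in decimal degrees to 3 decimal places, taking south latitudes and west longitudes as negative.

latitude 48.216°, longitude -64.570°

Apply the spherical direct solution leg by leg, carrying full precision between legs.
Leg 1: from (37.537°, -155.263°), δ = 545.9/3440.065 = 0.158689 rad, θ = 22° → φ = 45.873°, λ = -150.386°.
Leg 2: from (45.873°, -150.386°), δ = 788/3440.065 = 0.229065 rad, θ = 27° → φ = 57.131°, λ = -139.436°.
Leg 3: from (57.131°, -139.436°), δ = 2635/3440.065 = 0.765974 rad, θ = 68.1° → φ = 48.216°, λ = -64.570°.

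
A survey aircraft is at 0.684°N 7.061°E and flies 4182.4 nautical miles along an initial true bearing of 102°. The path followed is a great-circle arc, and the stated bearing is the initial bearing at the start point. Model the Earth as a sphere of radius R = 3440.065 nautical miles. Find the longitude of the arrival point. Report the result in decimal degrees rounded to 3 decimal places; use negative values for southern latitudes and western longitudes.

longitude 76.179°

δ = 4182.4/3440.065 = 1.215791 rad (69.6597°).
Converting: φ₁ = 0.011938 rad, θ = 1.780236 rad.
Applying the spherical law of cosines for sides, sin φ₂ = sin φ₁ cos δ + cos φ₁ sin δ cos θ = -0.190784, so φ₂ = -10.999°.
For the longitude increment, Δλ = atan2( sin θ sin δ cos φ₁, cos δ − sin φ₁ sin φ₂ ) = atan2(0.917089, 0.349873) = 69.118°.
Hence λ₂ = 7.061° + 69.118° = 76.179°.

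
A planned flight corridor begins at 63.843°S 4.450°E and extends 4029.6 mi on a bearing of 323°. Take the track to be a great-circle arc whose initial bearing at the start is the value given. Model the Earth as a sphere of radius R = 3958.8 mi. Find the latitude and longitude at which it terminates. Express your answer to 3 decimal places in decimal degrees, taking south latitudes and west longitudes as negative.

latitude -9.891°, longitude -26.874°

Central angle δ = d/R = 1.017884 rad.
With φ₁ = -63.843° = -1.114271 rad and θ = 323° = 5.637413 rad:
Applying the spherical law of cosines for sides, sin φ₂ = sin φ₁ cos δ + cos φ₁ sin δ cos θ = -0.171779, so φ₂ = -9.891°.
Δλ = atan2( sin θ sin δ cos φ₁ , cos δ − sin φ₁ sin φ₂ ) = atan2(-0.225770, 0.370981) = -0.546700 rad = -31.324°.
λ₂ = λ₁ + Δλ = -26.874°.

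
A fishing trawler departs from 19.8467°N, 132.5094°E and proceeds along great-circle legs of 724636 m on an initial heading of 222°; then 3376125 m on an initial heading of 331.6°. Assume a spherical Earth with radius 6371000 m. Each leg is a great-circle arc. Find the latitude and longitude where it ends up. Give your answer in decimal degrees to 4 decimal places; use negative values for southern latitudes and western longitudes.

latitude 40.7059°, longitude 109.5112°

Apply the spherical direct solution leg by leg, carrying full precision between legs.
Leg 1: from (19.8467°, 132.5094°), δ = 724636/6371000 = 0.113740 rad, θ = 222° → φ = 14.9501°, λ = 128.0011°.
Leg 2: from (14.9501°, 128.0011°), δ = 3376125/6371000 = 0.529921 rad, θ = 331.6° → φ = 40.7059°, λ = 109.5112°.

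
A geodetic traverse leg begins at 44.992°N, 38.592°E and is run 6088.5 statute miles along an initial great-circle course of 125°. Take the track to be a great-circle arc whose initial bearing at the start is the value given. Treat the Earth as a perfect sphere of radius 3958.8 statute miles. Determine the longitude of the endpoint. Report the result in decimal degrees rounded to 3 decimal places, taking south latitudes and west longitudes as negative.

longitude 100.964°

δ = 6088.5/3958.8 = 1.537966 rad (88.1190°).
Start latitude φ₁ = 0.785259 rad; initial bearing θ = 2.181662 rad.
sin φ₂ = sin φ₁ cos δ + cos φ₁ sin δ cos θ = (0.707008)(0.032824) + (0.707206)(0.999461)(-0.573576) = -0.382211
φ₂ = asin(-0.382211) = -0.392187 rad = -22.471°.
For the longitude increment, Δλ = atan2( sin θ sin δ cos φ₁, cos δ − sin φ₁ sin φ₂ ) = atan2(0.578997, 0.303050) = 62.372°.
λ₂ = 38.592° + 62.372° = 100.964°.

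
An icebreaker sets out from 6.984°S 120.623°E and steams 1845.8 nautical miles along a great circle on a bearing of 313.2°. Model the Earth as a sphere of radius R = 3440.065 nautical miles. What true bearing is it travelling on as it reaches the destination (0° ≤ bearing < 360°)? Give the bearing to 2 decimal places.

final bearing 311.76°

The arc subtends δ = 1845.8/3440.065 = 0.536560 rad at the centre.
Start latitude φ₁ = -0.121894 rad; initial bearing θ = 5.466371 rad.
sin φ₂ = sin φ₁ cos δ + cos φ₁ sin δ cos θ = (-0.121592)(0.859472) + (0.992580)(0.511182)(0.684547) = 0.242827
φ₂ = asin(0.242827) = 0.245279 rad = 14.053°.
For the longitude increment, Δλ = atan2( sin θ sin δ cos φ₁, cos δ − sin φ₁ sin φ₂ ) = atan2(-0.369871, 0.888998) = -22.590°.
Hence λ₂ = 120.623° + -22.590° = 98.033°.
The forward bearing on arrival equals the back-azimuth from the destination plus 180°.
Back-azimuth from P₂ (14.05°, 98.03°) to P₁ (-6.98°, 120.62°), with Δλ' = λ₁ − λ₂ = 22.59°: atan2( sin Δλ' cos φ₁ , cos φ₂ sin φ₁ − sin φ₂ cos φ₁ cos Δλ' ) = 131.76°.
Final bearing = (131.76° + 180°) mod 360° = 311.76°.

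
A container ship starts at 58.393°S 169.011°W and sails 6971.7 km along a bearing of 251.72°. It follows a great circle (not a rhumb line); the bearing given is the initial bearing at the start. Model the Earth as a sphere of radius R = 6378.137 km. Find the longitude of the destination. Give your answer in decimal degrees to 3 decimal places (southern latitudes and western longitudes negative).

The arc subtends δ = 6971.7/6378.137 = 1.093062 rad at the centre.
Start latitude φ₁ = -1.019150 rad; initial bearing θ = 4.393343 rad.
Applying the spherical law of cosines for sides, sin φ₂ = sin φ₁ cos δ + cos φ₁ sin δ cos θ = -0.537549, so φ₂ = -32.517°.
For the longitude increment, Δλ = atan2( sin θ sin δ cos φ₁, cos δ − sin φ₁ sin φ₂ ) = atan2(-0.441925, 0.001957) = -89.746°.
λ₂ = -169.011° + -89.746° = -258.757°, normalized to (−180°, 180°] → 101.243°.

longitude 101.243°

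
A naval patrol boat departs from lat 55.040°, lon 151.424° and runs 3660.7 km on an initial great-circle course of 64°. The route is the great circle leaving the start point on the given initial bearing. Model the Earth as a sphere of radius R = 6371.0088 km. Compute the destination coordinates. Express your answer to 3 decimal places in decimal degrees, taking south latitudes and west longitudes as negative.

δ = 3660.7/6371.0088 = 0.574587 rad (32.9214°).
With φ₁ = 55.040° = 0.960629 rad and θ = 64° = 1.117011 rad:
Destination latitude: φ₂ = arcsin( sin φ₁ cos δ + cos φ₁ sin δ cos θ ) = arcsin(0.824464) = 55.534°.
For the longitude increment, Δλ = atan2( sin θ sin δ cos φ₁, cos δ − sin φ₁ sin φ₂ ) = atan2(0.279904, 0.163725) = 59.675°.
λ₂ = 151.424° + 59.675° = 211.099°, normalized to (−180°, 180°] → -148.901°.

latitude 55.534°, longitude -148.901°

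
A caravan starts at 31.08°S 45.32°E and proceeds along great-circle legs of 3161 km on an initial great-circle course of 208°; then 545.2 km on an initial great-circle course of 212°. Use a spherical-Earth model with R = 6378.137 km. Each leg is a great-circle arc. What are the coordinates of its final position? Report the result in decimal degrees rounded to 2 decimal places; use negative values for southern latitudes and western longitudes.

latitude -58.52°, longitude 17.76°

Apply the spherical direct solution leg by leg, carrying full precision between legs.
Leg 1: from (-31.08°, 45.32°), δ = 3161/6378.137 = 0.495599 rad, θ = 208° → φ = -54.46°, λ = 22.73°.
Leg 2: from (-54.46°, 22.73°), δ = 545.2/6378.137 = 0.085480 rad, θ = 212° → φ = -58.52°, λ = 17.76°.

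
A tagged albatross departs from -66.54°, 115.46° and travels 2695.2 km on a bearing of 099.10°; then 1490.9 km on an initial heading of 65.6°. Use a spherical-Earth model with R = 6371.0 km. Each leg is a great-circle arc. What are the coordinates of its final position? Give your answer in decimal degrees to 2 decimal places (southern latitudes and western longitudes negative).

Apply the spherical direct solution leg by leg, carrying full precision between legs.
Leg 1: from (-66.54°, 115.46°), δ = 2695.2/6371 = 0.423042 rad, θ = 99.1° → φ = -59.58°, λ = 168.64°.
Leg 2: from (-59.58°, 168.64°), δ = 1490.9/6371 = 0.234013 rad, θ = 65.6° → φ = -52.21°, λ = -171.20°.

latitude -52.21°, longitude -171.20°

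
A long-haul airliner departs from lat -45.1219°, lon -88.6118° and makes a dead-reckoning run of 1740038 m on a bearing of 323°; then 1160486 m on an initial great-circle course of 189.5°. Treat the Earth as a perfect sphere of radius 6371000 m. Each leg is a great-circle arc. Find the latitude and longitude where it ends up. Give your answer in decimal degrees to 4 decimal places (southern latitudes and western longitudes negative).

Apply the spherical direct solution leg by leg, carrying full precision between legs.
Leg 1: from (-45.1219°, -88.6118°), δ = 1740038/6371000 = 0.273119 rad, θ = 323° → φ = -32.0287°, λ = -99.6508°.
Leg 2: from (-32.0287°, -99.6508°), δ = 1160486/6371000 = 0.182151 rad, θ = 189.5° → φ = -42.3018°, λ = -101.9675°.

latitude -42.3018°, longitude -101.9675°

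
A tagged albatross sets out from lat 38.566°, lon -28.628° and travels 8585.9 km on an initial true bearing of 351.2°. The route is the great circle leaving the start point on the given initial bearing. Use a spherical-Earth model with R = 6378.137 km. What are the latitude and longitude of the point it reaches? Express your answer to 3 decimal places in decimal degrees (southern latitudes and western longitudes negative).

δ = 8585.9/6378.137 = 1.346145 rad (77.1285°).
Start latitude φ₁ = 0.673104 rad; initial bearing θ = 6.129596 rad.
Destination latitude: φ₂ = arcsin( sin φ₁ cos δ + cos φ₁ sin δ cos θ ) = arcsin(0.892146) = 63.144°.
Then Δλ = atan2(-0.116612, -0.333412) = -2.805136 rad, from sin θ sin δ cos φ₁ over cos δ − sin φ₁ sin φ₂.
λ₂ = -28.628° + -160.722° = -189.350°, normalized to (−180°, 180°] → 170.650°.

latitude 63.144°, longitude 170.650°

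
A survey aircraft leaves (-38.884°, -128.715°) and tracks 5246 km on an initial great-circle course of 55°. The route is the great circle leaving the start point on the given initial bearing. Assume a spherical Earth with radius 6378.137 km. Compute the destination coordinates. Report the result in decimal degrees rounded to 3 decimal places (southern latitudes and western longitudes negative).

latitude -5.734°, longitude -91.606°

Central angle δ = d/R = 0.822497 rad.
With φ₁ = -38.884° = -0.678654 rad and θ = 55° = 0.959931 rad:
Applying the spherical law of cosines for sides, sin φ₂ = sin φ₁ cos δ + cos φ₁ sin δ cos θ = -0.099910, so φ₂ = -5.734°.
For the longitude increment, Δλ = atan2( sin θ sin δ cos φ₁, cos δ − sin φ₁ sin φ₂ ) = atan2(0.467295, 0.617675) = 37.109°.
λ₂ = -128.715° + 37.109° = -91.606°.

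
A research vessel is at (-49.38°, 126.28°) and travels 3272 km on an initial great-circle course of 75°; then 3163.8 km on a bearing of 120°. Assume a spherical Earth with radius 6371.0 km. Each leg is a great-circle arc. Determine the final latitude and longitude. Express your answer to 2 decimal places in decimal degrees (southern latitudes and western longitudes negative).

Apply the spherical direct solution leg by leg, carrying full precision between legs.
Leg 1: from (-49.38°, 126.28°), δ = 3272/6371 = 0.513577 rad, θ = 75° → φ = -35.33°, λ = 161.85°.
Leg 2: from (-35.33°, 161.85°), δ = 3163.8/6371 = 0.496594 rad, θ = 120° → φ = -44.65°, λ = -162.70°.

latitude -44.65°, longitude -162.70°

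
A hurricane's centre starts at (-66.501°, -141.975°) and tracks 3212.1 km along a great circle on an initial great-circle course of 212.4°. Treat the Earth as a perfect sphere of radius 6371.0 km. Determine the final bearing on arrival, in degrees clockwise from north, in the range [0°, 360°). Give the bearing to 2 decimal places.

final bearing 304.76°

δ = 3212.1/6371 = 0.504175 rad (28.8871°).
With φ₁ = -66.501° = -1.160661 rad and θ = 212.4° = 3.707079 rad:
Destination latitude: φ₂ = arcsin( sin φ₁ cos δ + cos φ₁ sin δ cos θ ) = arcsin(-0.965596) = -74.927°.
Then Δλ = atan2(-0.103212, -0.009943) = -1.666832 rad, from sin θ sin δ cos φ₁ over cos δ − sin φ₁ sin φ₂.
λ₂ = -141.975° + -95.502° = -237.477°, normalized to (−180°, 180°] → 122.523°.
The forward bearing on arrival equals the back-azimuth from the destination plus 180°.
Back-azimuth from P₂ (-74.93°, 122.52°) to P₁ (-66.50°, -141.97°), with Δλ' = λ₁ − λ₂ = -264.50°: atan2( sin Δλ' cos φ₁ , cos φ₂ sin φ₁ − sin φ₂ cos φ₁ cos Δλ' ) = 124.76°.
Final bearing = (124.76° + 180°) mod 360° = 304.76°.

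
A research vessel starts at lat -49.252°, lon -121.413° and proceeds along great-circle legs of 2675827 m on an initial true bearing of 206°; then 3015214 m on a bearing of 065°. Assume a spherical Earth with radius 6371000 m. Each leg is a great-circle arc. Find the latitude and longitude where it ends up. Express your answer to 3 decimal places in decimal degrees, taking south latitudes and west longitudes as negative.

Apply the spherical direct solution leg by leg, carrying full precision between legs.
Leg 1: from (-49.252°, -121.413°), δ = 2675827/6371000 = 0.420001 rad, θ = 206° → φ = -68.586°, λ = -150.727°.
Leg 2: from (-68.586°, -150.727°), δ = 3015214/6371000 = 0.473272 rad, θ = 65° → φ = -49.315°, λ = -111.404°.

latitude -49.315°, longitude -111.404°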